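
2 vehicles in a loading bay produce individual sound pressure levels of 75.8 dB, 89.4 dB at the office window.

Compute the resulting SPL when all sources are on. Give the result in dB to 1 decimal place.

Converting to relative power and adding: 10^(75.8/10) + 10^(89.4/10) = 9.09e+08.
L_total = 10·log₁₀(9.09e+08) = 89.6 dB.

89.6 dB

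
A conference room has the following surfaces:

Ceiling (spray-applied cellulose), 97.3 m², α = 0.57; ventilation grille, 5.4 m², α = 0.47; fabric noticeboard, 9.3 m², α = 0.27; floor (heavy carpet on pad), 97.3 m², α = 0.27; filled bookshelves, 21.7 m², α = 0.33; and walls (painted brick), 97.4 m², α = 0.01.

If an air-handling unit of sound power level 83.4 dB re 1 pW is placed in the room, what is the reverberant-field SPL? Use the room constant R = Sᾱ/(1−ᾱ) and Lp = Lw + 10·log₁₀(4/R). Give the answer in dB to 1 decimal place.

68.2 dB

Σ(Sᵢαᵢ) = 97.3×0.57 + 5.4×0.47 + 9.3×0.27 + 97.3×0.27 + 21.7×0.33 + 97.4×0.01 = 94.916; total area S = 328.4 m².
ᾱ = 94.916/328.4 = 0.2890; R = Sᾱ/(1−ᾱ) = 94.916/(1−0.2890) = 133.496 m².
Lp = 83.4 + 10·log₁₀(4/133.496) = 83.4 + (-15.23) = 68.2 dB.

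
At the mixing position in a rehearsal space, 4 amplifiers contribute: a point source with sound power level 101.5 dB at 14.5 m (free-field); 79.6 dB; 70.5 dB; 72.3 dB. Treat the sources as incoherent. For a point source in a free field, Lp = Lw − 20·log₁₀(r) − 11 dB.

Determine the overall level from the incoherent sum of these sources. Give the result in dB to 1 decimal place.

Source at 14.5 m: Lp = 101.5 − 20·log₁₀(14.5) − 11 = 67.3 dB.
Σ 10^(Lᵢ/10) = 1.248e+08.
L_total = 10·log₁₀(1.248e+08) = 81.0 dB.

81.0 dB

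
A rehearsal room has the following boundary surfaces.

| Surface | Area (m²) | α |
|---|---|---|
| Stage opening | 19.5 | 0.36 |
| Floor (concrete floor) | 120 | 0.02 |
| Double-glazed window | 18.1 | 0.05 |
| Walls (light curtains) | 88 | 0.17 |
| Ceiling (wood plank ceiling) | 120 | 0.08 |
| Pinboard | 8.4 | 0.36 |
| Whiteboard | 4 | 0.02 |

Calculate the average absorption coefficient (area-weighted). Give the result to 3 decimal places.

0.100

S = Σ Sᵢ = 19.5 + 120 + 18.1 + 88 + 120 + 8.4 + 4 = 378.0 m².
Σ(Sᵢαᵢ) = 19.5·0.36 + 120·0.02 + 18.1·0.05 + 88·0.17 + 120·0.08 + 8.4·0.36 + 4·0.02 = 37.989.
ᾱ = A/S = 0.100.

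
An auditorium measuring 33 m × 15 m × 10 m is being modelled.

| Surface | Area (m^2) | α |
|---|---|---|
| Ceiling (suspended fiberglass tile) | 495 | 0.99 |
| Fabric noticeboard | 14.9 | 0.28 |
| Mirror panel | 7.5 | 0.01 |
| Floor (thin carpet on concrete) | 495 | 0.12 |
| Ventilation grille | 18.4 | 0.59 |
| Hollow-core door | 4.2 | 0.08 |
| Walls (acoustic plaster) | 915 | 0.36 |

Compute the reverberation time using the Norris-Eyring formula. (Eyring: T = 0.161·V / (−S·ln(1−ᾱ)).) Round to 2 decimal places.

Total surface area S = 495 + 14.9 + 7.5 + 495 + 18.4 + 4.2 + 915 = 1950.0 m^2.
Absorption A = 495×0.99 + 14.9×0.28 + 7.5×0.01 + 495×0.12 + 18.4×0.59 + 4.2×0.08 + 915×0.36 = 894.289 sabins.
Mean coefficient ᾱ = A/S = 0.4586.
−S·ln(1−ᾱ) = −1950.0 × ln(1 − 0.4586) = 1196.514.
V = 33 × 15 × 10 = 4950 m³.
RT60 = 0.161 × 4950 / 1196.514 = 0.67 s.

0.67 sec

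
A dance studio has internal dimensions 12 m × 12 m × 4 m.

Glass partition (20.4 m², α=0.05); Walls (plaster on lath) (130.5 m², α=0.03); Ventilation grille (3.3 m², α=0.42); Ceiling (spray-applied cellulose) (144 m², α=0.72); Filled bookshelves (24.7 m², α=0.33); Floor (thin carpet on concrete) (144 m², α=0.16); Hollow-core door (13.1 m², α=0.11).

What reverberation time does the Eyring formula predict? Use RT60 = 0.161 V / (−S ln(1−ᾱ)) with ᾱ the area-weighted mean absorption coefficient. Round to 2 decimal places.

Total surface area S = 20.4 + 130.5 + 3.3 + 144 + 24.7 + 144 + 13.1 = 480.0 m².
Σ(Sᵢαᵢ) = 20.4·0.05 + 130.5·0.03 + 3.3·0.42 + 144·0.72 + 24.7·0.33 + 144·0.16 + 13.1·0.11 = 142.633.
Mean coefficient ᾱ = A/S = 0.2972.
−S·ln(1−ᾱ) = −480.0 × ln(1 − 0.2972) = 169.288.
V = 12 × 12 × 4 = 576 m³.
RT60 = 0.161 × 576 / 169.288 = 0.55 s.

0.55 s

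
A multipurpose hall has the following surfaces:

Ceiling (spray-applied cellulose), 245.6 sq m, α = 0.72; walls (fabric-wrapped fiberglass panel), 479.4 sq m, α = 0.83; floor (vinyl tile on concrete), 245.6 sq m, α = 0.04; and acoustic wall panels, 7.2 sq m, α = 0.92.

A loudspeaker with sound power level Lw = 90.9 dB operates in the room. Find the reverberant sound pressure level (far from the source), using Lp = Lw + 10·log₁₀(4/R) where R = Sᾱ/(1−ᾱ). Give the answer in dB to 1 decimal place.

A = 591.182 sabins; S = 977.8 sq m.
ᾱ = 0.6046, so room constant R = A/(1−ᾱ) = 1495.149 sq m.
Lp = Lw + 10 log₁₀(4/R) = 90.9 -25.73 = 65.2 dB.

65.2 dB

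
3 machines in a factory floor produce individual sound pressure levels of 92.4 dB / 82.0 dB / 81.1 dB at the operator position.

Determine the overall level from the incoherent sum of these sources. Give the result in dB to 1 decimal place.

Σ 10^(Lᵢ/10) = 2.025e+09.
L_total = 10·log₁₀(2.025e+09) = 93.1 dB.

93.1 dB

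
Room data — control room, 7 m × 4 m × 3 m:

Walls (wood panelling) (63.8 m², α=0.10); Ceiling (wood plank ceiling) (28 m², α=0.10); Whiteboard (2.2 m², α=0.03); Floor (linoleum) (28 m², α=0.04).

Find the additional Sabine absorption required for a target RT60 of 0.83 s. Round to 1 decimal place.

Summing Sᵢαᵢ: 6.380 + 2.800 + 0.066 + 1.120 → A₁ = 10.366 sabins.
V = 84 m³. Required absorption A₂ = 0.161 × 84 / 0.83 = 16.294 sabins.
Shortfall: 16.294 − 10.366 = 5.9 sabins.

5.9 sabins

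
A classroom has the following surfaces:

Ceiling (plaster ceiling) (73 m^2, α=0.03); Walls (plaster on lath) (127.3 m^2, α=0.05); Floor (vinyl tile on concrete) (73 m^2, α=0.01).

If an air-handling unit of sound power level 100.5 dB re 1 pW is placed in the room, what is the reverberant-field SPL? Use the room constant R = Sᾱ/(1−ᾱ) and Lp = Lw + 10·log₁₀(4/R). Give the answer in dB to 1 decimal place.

96.7 dB

A = 9.285 sabins; S = 273.3 m^2.
ᾱ = 9.285/273.3 = 0.0340; R = Sᾱ/(1−ᾱ) = 9.285/(1−0.0340) = 9.612 m^2.
Lp = 100.5 + 10·log₁₀(4/9.612) = 100.5 + (-3.81) = 96.7 dB.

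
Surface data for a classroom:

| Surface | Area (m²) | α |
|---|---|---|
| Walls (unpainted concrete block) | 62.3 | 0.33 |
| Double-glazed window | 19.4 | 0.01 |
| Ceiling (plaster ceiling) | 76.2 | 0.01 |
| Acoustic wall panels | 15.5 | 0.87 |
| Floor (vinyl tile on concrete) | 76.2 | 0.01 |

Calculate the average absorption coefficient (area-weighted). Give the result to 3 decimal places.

0.143

S = Σ Sᵢ = 62.3 + 19.4 + 76.2 + 15.5 + 76.2 = 249.6 m².
Weighted sum Σ Sα = 35.762.
ᾱ = 35.762 / 249.6 = 0.143.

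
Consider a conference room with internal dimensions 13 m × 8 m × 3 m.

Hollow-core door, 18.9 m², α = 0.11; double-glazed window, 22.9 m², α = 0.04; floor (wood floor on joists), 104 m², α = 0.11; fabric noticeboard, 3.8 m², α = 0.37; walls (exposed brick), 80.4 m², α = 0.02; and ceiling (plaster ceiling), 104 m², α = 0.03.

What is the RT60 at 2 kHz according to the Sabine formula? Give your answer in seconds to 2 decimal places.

2.44 s

A = Σ Sᵢαᵢ = 18.9·0.11 + 22.9·0.04 + 104·0.11 + 3.8·0.37 + 80.4·0.02 + 104·0.03 = 20.569 sabins.
Room volume: 312 m³.
T = 0.161 V/A = 0.161·312/20.569 = 2.44 s.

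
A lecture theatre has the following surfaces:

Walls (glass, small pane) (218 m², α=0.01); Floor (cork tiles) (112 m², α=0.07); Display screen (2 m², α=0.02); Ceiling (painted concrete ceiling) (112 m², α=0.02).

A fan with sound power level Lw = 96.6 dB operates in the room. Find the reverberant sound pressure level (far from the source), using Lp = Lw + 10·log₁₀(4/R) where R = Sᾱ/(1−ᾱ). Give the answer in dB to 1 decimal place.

A = 12.300 sabins; S = 444.0 m².
ᾱ = 12.300/444.0 = 0.0277; R = Sᾱ/(1−ᾱ) = 12.300/(1−0.0277) = 12.650 m².
Lp = Lw + 10 log₁₀(4/R) = 96.6 -5.00 = 91.6 dB.

91.6 dB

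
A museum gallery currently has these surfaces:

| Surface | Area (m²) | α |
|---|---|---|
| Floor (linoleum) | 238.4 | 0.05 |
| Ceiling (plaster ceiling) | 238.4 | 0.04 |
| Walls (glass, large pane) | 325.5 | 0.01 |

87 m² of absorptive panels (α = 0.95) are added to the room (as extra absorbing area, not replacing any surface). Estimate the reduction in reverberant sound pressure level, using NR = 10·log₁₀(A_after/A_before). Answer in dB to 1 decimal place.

6.4 dB

A_before = Σ Sᵢαᵢ = 238.4·0.05 + 238.4·0.04 + 325.5·0.01 = 24.711 sabins.
Added absorption = 87 × 0.95 = 82.650 sabins.
A_after = 24.711 + 82.650 = 107.361 sabins.
Reduction = 10 log₁₀(A_after/A_before) = 10 log₁₀(4.3447) = 6.4 dB.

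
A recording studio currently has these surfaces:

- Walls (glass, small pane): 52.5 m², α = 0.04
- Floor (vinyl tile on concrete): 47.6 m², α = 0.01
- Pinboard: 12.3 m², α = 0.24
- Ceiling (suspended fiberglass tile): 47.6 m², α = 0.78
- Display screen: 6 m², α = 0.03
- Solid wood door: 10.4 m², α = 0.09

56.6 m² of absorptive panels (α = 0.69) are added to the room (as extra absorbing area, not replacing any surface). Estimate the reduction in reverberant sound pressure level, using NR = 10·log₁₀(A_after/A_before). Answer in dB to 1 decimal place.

2.8 dB

Total absorption A_before = 52.5*0.04 + 47.6*0.01 + 12.3*0.24 + 47.6*0.78 + 6*0.03 + 10.4*0.09
  = 2.100 + 0.476 + 2.952 + 37.128 + 0.180 + 0.936 = 43.772 m² sabins.
Treatment contributes 56.6·0.69 = 39.054 sabins.
A_after = 43.772 + 39.054 = 82.826 sabins.
NR = 10·log₁₀(82.826/43.772) = 2.8 dB.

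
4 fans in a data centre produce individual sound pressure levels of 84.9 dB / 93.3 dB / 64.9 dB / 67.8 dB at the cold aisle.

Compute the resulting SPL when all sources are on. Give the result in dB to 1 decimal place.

93.9 dB

Sum in the linear (power) domain: Σ 10^(Lᵢ/10) = 10^(84.9/10) + 10^(93.3/10) + 10^(64.9/10) + 10^(67.8/10) = 2.456e+09.
Combined level = 10 log₁₀(2.456e+09) = 93.9 dB.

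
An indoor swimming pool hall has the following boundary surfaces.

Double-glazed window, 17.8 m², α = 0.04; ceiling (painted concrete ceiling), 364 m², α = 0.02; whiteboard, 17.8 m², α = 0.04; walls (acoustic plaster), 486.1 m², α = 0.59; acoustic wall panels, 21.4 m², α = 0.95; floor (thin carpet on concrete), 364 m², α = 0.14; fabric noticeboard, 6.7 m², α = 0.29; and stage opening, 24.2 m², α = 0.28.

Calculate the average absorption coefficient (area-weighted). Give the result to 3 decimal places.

Total surface area S = 1302.0 m².
A = 17.8·0.04 + 364·0.02 + 17.8·0.04 + 486.1·0.59 + 21.4·0.95 + 364·0.14 + 6.7·0.29 + 24.2·0.28 = 375.512 sabins.
ᾱ = A/S = 0.288.

0.288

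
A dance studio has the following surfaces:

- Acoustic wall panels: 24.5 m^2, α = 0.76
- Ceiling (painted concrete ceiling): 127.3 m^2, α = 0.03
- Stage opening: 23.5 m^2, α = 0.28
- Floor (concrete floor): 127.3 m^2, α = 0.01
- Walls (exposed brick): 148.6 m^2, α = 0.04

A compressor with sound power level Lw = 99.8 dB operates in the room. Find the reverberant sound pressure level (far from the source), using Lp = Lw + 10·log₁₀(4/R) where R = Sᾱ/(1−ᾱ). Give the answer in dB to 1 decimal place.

89.9 dB

A = 36.236 sabins; S = 451.2 m^2.
ᾱ = 36.236/451.2 = 0.0803; R = Sᾱ/(1−ᾱ) = 36.236/(1−0.0803) = 39.400 m^2.
Lp = Lw + 10 log₁₀(4/R) = 99.8 -9.93 = 89.9 dB.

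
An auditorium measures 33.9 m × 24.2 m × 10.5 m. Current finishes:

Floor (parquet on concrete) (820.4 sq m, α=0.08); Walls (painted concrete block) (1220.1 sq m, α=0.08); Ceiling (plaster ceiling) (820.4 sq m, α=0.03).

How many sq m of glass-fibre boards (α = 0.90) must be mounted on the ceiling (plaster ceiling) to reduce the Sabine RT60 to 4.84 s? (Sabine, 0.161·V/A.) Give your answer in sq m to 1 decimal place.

113.4

A₁ = Σ Sᵢαᵢ = 820.4*0.08 + 1220.1*0.08 + 820.4*0.03 = 187.852 sabins.
Required A₂ = 0.161·8613.99/4.84 = 286.540 sabins.
Absorption to add: 286.540 − 187.852 = 98.688 sabins.
Each sq m of panel replacing the ceiling (plaster ceiling) adds (0.90 − 0.03) = 0.87 sabins.
Panel area = 98.688 / 0.87 = 113.4 sq m.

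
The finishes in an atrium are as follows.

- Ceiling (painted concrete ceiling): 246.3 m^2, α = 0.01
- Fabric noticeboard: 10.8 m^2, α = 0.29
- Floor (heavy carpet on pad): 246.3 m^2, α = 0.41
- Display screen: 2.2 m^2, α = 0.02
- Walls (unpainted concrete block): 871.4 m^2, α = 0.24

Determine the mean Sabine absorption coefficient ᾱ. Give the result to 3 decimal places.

0.229

S = Σ Sᵢ = 246.3 + 10.8 + 246.3 + 2.2 + 871.4 = 1377.0 m^2.
Weighted sum Σ Sα = 315.758.
ᾱ = A/S = 0.229.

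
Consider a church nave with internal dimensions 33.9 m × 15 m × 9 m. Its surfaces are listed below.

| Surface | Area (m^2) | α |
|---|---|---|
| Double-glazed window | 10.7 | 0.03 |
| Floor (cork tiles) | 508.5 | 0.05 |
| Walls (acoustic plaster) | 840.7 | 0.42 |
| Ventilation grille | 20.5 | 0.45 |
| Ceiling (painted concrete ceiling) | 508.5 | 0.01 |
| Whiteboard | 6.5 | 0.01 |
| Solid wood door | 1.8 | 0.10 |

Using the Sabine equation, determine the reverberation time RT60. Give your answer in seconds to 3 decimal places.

A = Σ Sᵢαᵢ = 10.7*0.03 + 508.5*0.05 + 840.7*0.42 + 20.5*0.45 + 508.5*0.01 + 6.5*0.01 + 1.8*0.10 = 393.395 sabins.
V = 33.9·15·9 = 4576.5 m³.
T = 0.161 V/A = 0.161·4576.5/393.395 = 1.873 s.

1.873 seconds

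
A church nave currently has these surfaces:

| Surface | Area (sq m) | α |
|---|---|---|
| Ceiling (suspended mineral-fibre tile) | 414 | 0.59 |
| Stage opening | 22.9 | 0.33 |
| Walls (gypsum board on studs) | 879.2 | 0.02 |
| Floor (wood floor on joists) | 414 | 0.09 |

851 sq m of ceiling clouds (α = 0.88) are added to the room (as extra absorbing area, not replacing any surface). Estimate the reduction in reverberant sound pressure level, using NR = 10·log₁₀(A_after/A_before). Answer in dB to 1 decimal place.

Total absorption A_before = 414×0.59 + 22.9×0.33 + 879.2×0.02 + 414×0.09
  = 244.260 + 7.557 + 17.584 + 37.260 = 306.661 sq m sabins.
Treatment contributes 851·0.88 = 748.880 sabins.
New total A_after = 1055.541 sabins.
NR = 10·log₁₀(1055.541/306.661) = 5.4 dB.

5.4 dB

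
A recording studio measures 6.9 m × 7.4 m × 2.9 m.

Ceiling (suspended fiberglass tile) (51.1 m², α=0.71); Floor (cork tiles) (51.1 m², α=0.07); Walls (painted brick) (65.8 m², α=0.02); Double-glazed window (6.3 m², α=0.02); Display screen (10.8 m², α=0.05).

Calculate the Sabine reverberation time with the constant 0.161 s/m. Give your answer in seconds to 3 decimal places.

0.570 s

Total absorption A = 51.1·0.71 + 51.1·0.07 + 65.8·0.02 + 6.3·0.02 + 10.8·0.05
  = 36.281 + 3.577 + 1.316 + 0.126 + 0.540 = 41.840 m² sabins.
Volume V = 6.9 × 7.4 × 2.9 = 148.074 m³.
T = 0.161 V/A = 0.161·148.074/41.840 = 0.570 s.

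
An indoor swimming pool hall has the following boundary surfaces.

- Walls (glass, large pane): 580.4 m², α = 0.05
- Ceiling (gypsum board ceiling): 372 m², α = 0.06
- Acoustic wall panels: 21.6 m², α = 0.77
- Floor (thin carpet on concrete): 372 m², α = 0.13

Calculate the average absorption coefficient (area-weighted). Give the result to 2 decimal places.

Total surface area S = 1346.0 m².
A = 580.4×0.05 + 372×0.06 + 21.6×0.77 + 372×0.13 = 116.332 sabins.
ᾱ = 116.332 / 1346.0 = 0.09.

0.09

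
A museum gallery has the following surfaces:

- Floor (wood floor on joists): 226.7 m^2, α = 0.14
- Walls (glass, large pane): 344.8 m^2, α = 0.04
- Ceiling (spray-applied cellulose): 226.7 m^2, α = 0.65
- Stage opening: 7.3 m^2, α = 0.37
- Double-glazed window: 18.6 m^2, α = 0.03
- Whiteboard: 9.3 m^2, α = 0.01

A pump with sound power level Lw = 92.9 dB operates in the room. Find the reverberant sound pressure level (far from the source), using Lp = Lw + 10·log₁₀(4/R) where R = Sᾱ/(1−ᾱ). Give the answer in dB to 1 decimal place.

74.8 dB

A = 196.237 sabins; S = 833.4 m^2.
ᾱ = 196.237/833.4 = 0.2355; R = Sᾱ/(1−ᾱ) = 196.237/(1−0.2355) = 256.687 m^2.
Lp = 92.9 + 10·log₁₀(4/256.687) = 92.9 + (-18.07) = 74.8 dB.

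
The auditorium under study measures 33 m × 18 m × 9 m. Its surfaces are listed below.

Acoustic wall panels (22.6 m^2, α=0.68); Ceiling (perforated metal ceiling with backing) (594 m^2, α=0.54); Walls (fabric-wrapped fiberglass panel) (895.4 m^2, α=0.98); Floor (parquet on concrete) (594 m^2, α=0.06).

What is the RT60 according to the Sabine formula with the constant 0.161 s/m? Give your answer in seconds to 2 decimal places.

Summing Sᵢαᵢ: 15.368 + 320.760 + 877.492 + 35.640 → A = 1249.260 sabins.
V = 33·18·9 = 5346 m³.
Sabine: RT60 = 0.161 × 5346 / 1249.260 = 0.69 s.

0.69 s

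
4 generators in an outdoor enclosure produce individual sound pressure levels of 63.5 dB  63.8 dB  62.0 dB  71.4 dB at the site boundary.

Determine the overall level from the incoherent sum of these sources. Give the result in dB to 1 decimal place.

73.0 dB

Sum in the linear (power) domain: Σ 10^(Lᵢ/10) = 10^(63.5/10) + 10^(63.8/10) + 10^(62.0/10) + 10^(71.4/10) = 2.003e+07.
Back to dB: 10·log₁₀ Σ = 73.0 dB.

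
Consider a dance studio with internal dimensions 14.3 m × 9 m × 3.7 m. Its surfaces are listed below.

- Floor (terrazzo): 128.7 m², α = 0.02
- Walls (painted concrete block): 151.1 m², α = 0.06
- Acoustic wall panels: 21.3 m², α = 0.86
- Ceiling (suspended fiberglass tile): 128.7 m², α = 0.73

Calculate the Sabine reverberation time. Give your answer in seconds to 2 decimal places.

A = Σ Sᵢαᵢ = 128.7·0.02 + 151.1·0.06 + 21.3·0.86 + 128.7·0.73 = 123.909 sabins.
Volume V = 14.3 × 9 × 3.7 = 476.19 m³.
RT60 = 0.161 · V / A = 0.161 × 476.19 / 123.909 = 0.62 s.

0.62 seconds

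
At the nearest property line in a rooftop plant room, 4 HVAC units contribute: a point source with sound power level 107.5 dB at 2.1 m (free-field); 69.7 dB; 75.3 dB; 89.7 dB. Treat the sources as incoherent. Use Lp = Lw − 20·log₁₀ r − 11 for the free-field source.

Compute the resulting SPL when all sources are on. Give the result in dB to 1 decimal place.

93.0 dB

Source at 2.1 m: Lp = 107.5 − 20·log₁₀(2.1) − 11 = 90.1 dB.
Converting to relative power and adding: 10^(90.1/10) + 10^(69.7/10) + 10^(75.3/10) + 10^(89.7/10) = 2e+09.
L_total = 10·log₁₀(2e+09) = 93.0 dB.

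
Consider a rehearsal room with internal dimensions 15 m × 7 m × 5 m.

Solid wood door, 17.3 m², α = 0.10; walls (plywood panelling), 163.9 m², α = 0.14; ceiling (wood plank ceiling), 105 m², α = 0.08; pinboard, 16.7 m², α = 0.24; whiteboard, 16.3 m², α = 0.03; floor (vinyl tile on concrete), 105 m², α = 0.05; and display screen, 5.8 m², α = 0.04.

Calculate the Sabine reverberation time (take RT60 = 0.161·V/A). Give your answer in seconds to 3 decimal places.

1.963 seconds

Total absorption A = 17.3·0.10 + 163.9·0.14 + 105·0.08 + 16.7·0.24 + 16.3·0.03 + 105·0.05 + 5.8·0.04
  = 1.730 + 22.946 + 8.400 + 4.008 + 0.489 + 5.250 + 0.232 = 43.055 m² sabins.
Room volume: 525 m³.
RT60 = 0.161 · V / A = 0.161 × 525 / 43.055 = 1.963 s.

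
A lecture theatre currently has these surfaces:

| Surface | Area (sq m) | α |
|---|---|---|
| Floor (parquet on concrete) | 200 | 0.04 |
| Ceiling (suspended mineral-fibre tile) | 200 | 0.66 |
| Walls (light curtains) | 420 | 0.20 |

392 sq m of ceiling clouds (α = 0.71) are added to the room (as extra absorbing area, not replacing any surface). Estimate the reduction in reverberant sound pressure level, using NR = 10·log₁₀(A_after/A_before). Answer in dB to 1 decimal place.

Total absorption A_before = 200·0.04 + 200·0.66 + 420·0.20
  = 8.000 + 132.000 + 84.000 = 224.000 sq m sabins.
Added absorption = 392 × 0.71 = 278.320 sabins.
New total A_after = 502.320 sabins.
NR = 10·log₁₀(502.320/224.000) = 3.5 dB.

3.5 dB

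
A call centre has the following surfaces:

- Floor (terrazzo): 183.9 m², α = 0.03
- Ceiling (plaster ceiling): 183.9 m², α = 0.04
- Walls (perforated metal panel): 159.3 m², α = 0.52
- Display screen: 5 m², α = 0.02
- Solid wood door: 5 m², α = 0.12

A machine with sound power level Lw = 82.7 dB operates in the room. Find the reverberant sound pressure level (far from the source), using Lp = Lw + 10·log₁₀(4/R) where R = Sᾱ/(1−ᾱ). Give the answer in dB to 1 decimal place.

68.0 dB

A = 96.409 sabins; S = 537.1 m².
ᾱ = 0.1795, so room constant R = A/(1−ᾱ) = 117.500 m².
Lp = Lw + 10 log₁₀(4/R) = 82.7 -14.68 = 68.0 dB.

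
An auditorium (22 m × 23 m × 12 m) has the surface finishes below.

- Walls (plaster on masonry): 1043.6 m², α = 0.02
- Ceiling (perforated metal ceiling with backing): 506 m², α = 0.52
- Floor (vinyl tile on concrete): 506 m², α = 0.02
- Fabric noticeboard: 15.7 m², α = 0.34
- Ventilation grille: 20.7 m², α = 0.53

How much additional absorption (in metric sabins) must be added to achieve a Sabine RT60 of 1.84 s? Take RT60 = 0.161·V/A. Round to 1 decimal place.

220.9 sabins

Summing Sᵢαᵢ: 20.872 + 263.120 + 10.120 + 5.338 + 10.971 → A₁ = 310.421 sabins.
V = 6072 m³. Required absorption A₂ = 0.161 × 6072 / 1.84 = 531.300 sabins.
Additional absorption ΔA = 531.300 − 310.421 = 220.9 sabins.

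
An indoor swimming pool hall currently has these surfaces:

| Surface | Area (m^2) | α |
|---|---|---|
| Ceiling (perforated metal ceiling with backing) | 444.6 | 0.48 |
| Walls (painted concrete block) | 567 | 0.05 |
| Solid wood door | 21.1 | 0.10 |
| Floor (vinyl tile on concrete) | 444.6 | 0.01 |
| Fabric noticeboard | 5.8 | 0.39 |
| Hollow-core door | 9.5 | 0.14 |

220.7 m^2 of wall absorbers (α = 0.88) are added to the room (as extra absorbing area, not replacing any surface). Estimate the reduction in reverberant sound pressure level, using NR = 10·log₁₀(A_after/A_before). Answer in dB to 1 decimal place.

2.5 dB

Equivalent absorption area: A_before = 444.6*0.48 + 567*0.05 + 21.1*0.10 + 444.6*0.01 + 5.8*0.39 + 9.5*0.14 = 251.906 m^2.
Added absorption = 220.7 × 0.88 = 194.216 sabins.
A_after = 251.906 + 194.216 = 446.122 sabins.
Reduction = 10 log₁₀(A_after/A_before) = 10 log₁₀(1.7710) = 2.5 dB.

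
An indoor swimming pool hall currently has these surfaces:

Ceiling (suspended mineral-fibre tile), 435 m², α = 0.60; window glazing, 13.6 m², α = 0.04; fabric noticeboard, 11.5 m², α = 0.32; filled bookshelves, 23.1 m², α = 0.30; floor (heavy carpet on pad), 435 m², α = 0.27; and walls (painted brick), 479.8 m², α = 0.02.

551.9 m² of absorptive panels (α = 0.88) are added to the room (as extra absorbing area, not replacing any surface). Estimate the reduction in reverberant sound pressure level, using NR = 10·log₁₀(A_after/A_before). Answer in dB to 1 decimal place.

Equivalent absorption area: A_before = 435×0.60 + 13.6×0.04 + 11.5×0.32 + 23.1×0.30 + 435×0.27 + 479.8×0.02 = 399.200 m².
Treatment contributes 551.9·0.88 = 485.672 sabins.
A_after = 399.200 + 485.672 = 884.872 sabins.
NR = 10·log₁₀(884.872/399.200) = 3.5 dB.

3.5 dB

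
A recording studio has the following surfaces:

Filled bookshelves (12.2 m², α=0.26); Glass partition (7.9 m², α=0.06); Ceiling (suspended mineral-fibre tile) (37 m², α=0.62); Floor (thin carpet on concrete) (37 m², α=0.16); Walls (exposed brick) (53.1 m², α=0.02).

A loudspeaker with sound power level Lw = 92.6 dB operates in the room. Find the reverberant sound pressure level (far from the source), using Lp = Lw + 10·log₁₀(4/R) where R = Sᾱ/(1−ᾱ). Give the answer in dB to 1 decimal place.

82.2 dB

A = 33.568 sabins; S = 147.2 m².
ᾱ = 33.568/147.2 = 0.2280; R = Sᾱ/(1−ᾱ) = 33.568/(1−0.2280) = 43.482 m².
Lp = Lw + 10 log₁₀(4/R) = 92.6 -10.36 = 82.2 dB.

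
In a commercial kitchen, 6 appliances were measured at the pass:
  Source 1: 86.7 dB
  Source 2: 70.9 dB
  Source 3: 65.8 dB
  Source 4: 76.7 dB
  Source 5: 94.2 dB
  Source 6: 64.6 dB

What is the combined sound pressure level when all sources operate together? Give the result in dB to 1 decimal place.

Σ 10^(Lᵢ/10) = 3.164e+09.
Combined level = 10 log₁₀(3.164e+09) = 95.0 dB.

95.0 dB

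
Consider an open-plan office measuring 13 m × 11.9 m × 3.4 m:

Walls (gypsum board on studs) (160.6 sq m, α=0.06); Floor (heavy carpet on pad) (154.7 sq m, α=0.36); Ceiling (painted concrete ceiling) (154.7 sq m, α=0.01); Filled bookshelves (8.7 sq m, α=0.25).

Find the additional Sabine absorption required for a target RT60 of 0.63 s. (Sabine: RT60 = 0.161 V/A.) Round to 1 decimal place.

Total absorption A₁ = 160.6×0.06 + 154.7×0.36 + 154.7×0.01 + 8.7×0.25
  = 9.636 + 55.692 + 1.547 + 2.175 = 69.050 sq m sabins.
For T = 0.63 s, need A₂ = 0.161·V/T = 0.161·525.98/0.63 = 134.417 sabins.
ΔA = A₂ − A₁ = 134.417 − 69.050 = 65.4 sabins.

65.4 sabins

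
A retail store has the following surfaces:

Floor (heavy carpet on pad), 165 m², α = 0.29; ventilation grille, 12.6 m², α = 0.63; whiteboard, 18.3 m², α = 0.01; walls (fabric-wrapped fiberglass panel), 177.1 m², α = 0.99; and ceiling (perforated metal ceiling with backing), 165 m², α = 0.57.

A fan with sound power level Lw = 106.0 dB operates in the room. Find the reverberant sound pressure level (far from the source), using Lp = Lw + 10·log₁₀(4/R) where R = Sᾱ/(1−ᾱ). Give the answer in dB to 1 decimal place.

Σ(Sᵢαᵢ) = 165·0.29 + 12.6·0.63 + 18.3·0.01 + 177.1·0.99 + 165·0.57 = 325.350; total area S = 538.0 m².
ᾱ = 0.6047, so room constant R = A/(1−ᾱ) = 823.046 m².
Lp = Lw + 10 log₁₀(4/R) = 106.0 -23.13 = 82.9 dB.

82.9 dB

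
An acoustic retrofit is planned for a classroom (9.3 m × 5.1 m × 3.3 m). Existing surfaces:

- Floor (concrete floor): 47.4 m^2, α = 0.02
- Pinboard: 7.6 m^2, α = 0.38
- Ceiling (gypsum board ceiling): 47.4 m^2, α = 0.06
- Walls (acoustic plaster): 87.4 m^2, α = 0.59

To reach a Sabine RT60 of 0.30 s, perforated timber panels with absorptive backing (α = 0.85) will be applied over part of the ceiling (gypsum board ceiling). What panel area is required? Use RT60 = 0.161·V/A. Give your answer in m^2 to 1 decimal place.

32.6

Summing Sᵢαᵢ: 0.948 + 2.888 + 2.844 + 51.566 → A₁ = 58.246 sabins.
Required A₂ = 0.161·156.519/0.30 = 83.999 sabins.
ΔA needed = 83.999 − 58.246 = 25.753 sabins.
Each m^2 of panel replacing the ceiling (gypsum board ceiling) adds (0.85 − 0.06) = 0.79 sabins.
Panel area = 25.753 / 0.79 = 32.6 m^2.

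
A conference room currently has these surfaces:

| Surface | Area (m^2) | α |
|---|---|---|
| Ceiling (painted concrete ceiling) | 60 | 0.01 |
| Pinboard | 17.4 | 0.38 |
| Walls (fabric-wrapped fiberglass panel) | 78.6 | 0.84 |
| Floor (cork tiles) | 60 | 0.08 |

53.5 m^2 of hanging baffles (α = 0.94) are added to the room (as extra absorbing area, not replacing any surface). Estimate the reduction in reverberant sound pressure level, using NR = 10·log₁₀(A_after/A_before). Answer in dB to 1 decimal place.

Total absorption A_before = 60*0.01 + 17.4*0.38 + 78.6*0.84 + 60*0.08
  = 0.600 + 6.612 + 66.024 + 4.800 = 78.036 m^2 sabins.
Treatment contributes 53.5·0.94 = 50.290 sabins.
A_after = 78.036 + 50.290 = 128.326 sabins.
NR = 10·log₁₀(128.326/78.036) = 2.2 dB.

2.2 dB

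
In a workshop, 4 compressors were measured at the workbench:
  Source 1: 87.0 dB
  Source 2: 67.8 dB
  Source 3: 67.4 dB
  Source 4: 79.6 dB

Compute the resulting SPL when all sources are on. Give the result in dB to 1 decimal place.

Σ 10^(Lᵢ/10) = 6.039e+08.
Combined level = 10 log₁₀(6.039e+08) = 87.8 dB.

87.8 dB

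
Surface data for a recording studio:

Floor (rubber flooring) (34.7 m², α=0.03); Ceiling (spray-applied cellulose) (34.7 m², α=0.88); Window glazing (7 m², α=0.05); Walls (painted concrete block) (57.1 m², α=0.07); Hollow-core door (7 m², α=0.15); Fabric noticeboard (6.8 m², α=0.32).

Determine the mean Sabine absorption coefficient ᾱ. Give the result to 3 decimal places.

0.266

S = Σ Sᵢ = 34.7 + 34.7 + 7 + 57.1 + 7 + 6.8 = 147.3 m².
Σ(Sᵢαᵢ) = 34.7×0.03 + 34.7×0.88 + 7×0.05 + 57.1×0.07 + 7×0.15 + 6.8×0.32 = 39.150.
ᾱ = 39.150 / 147.3 = 0.266.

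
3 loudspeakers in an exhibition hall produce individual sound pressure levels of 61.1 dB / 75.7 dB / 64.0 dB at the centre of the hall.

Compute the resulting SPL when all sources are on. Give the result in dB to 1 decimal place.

Converting to relative power and adding: 10^(61.1/10) + 10^(75.7/10) + 10^(64.0/10) = 4.095e+07.
Combined level = 10 log₁₀(4.095e+07) = 76.1 dB.

76.1 dB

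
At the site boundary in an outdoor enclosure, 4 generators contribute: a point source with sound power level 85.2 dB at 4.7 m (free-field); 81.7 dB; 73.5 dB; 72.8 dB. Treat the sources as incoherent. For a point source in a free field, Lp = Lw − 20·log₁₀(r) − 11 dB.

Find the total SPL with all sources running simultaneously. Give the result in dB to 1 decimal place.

Source at 4.7 m: Lp = 85.2 − 20·log₁₀(4.7) − 11 = 60.8 dB.
Σ 10^(Lᵢ/10) = 1.906e+08.
Combined level = 10 log₁₀(1.906e+08) = 82.8 dB.

82.8 dB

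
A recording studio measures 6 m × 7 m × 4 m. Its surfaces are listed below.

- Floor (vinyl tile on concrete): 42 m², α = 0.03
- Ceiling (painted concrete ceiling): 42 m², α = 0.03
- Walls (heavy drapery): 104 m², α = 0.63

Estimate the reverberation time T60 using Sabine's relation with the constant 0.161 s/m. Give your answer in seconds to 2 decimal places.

0.40 seconds

Equivalent absorption area: A = 42*0.03 + 42*0.03 + 104*0.63 = 68.040 m².
V = 6·7·4 = 168 m³.
T = 0.161 V/A = 0.161·168/68.040 = 0.40 s.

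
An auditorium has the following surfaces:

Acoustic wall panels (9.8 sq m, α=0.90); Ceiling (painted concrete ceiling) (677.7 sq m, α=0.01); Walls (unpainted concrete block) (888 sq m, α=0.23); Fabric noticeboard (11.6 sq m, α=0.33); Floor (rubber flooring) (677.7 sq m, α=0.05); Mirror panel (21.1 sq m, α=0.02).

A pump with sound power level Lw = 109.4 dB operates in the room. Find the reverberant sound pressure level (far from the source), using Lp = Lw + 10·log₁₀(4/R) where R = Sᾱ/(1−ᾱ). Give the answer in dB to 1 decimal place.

Σ(Sᵢαᵢ) = 9.8×0.90 + 677.7×0.01 + 888×0.23 + 11.6×0.33 + 677.7×0.05 + 21.1×0.02 = 257.972; total area S = 2285.9 sq m.
ᾱ = 0.1129, so room constant R = A/(1−ᾱ) = 290.804 sq m.
Lp = 109.4 + 10·log₁₀(4/290.804) = 109.4 + (-18.62) = 90.8 dB.

90.8 dB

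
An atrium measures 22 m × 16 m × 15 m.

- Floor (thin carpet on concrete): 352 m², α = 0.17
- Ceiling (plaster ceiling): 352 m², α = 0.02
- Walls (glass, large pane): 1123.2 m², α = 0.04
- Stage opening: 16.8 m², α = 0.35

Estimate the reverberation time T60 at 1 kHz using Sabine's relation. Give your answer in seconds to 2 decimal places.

7.22 sec

Summing Sᵢαᵢ: 59.840 + 7.040 + 44.928 + 5.880 → A = 117.688 sabins.
Room volume: 5280 m³.
T = 0.161 V/A = 0.161·5280/117.688 = 7.22 s.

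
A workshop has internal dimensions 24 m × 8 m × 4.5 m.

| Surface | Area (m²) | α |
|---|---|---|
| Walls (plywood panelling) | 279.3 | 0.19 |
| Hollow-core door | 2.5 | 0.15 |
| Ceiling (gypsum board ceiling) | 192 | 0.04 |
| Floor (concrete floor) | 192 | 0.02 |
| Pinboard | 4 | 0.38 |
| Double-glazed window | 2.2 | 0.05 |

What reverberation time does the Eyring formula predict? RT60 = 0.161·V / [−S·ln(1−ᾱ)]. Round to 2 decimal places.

S = Σ Sᵢ = 672.0 m².
Σ(Sᵢαᵢ) = 279.3·0.19 + 2.5·0.15 + 192·0.04 + 192·0.02 + 4·0.38 + 2.2·0.05 = 66.592.
Mean coefficient ᾱ = A/S = 0.0991.
Eyring denominator: −S ln(1−ᾱ) = 70.131.
V = 24 × 8 × 4.5 = 864 m³.
RT60 = 0.161 × 864 / 70.131 = 1.98 s.

1.98 s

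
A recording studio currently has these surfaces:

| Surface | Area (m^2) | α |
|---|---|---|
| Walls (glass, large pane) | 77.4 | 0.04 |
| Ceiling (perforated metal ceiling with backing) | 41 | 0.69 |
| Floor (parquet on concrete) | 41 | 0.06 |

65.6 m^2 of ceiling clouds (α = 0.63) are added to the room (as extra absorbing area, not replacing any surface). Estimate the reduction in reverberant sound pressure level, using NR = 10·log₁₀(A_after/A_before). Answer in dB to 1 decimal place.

3.5 dB

Summing Sᵢαᵢ: 3.096 + 28.290 + 2.460 → A_before = 33.846 sabins.
Added absorption = 65.6 × 0.63 = 41.328 sabins.
New total A_after = 75.174 sabins.
NR = 10·log₁₀(75.174/33.846) = 3.5 dB.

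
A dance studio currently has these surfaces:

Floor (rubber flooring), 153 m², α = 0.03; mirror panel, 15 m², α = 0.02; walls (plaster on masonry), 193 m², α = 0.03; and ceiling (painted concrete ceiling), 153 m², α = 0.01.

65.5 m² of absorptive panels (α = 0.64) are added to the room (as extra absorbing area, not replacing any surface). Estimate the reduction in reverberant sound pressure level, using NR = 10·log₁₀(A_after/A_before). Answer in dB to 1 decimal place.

Total absorption A_before = 153*0.03 + 15*0.02 + 193*0.03 + 153*0.01
  = 4.590 + 0.300 + 5.790 + 1.530 = 12.210 m² sabins.
Added absorption = 65.5 × 0.64 = 41.920 sabins.
New total A_after = 54.130 sabins.
NR = 10·log₁₀(54.130/12.210) = 6.5 dB.

6.5 dB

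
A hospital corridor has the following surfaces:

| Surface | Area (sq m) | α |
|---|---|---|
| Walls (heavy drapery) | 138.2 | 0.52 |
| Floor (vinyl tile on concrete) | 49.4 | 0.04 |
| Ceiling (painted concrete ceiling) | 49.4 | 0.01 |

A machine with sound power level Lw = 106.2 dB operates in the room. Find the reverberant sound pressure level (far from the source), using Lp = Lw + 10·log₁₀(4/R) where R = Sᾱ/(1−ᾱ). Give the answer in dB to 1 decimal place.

91.9 dB

A = 74.334 sabins; S = 237.0 sq m.
ᾱ = 74.334/237.0 = 0.3136; R = Sᾱ/(1−ᾱ) = 74.334/(1−0.3136) = 108.295 sq m.
Lp = 106.2 + 10·log₁₀(4/108.295) = 106.2 + (-14.33) = 91.9 dB.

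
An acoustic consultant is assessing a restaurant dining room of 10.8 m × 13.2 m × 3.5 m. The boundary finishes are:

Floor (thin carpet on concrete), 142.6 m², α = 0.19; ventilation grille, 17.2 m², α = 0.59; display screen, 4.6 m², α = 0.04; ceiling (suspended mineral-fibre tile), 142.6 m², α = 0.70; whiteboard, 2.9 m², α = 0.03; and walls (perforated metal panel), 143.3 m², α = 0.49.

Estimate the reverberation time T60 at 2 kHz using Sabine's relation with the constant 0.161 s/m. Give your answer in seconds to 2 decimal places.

Total absorption A = 142.6*0.19 + 17.2*0.59 + 4.6*0.04 + 142.6*0.70 + 2.9*0.03 + 143.3*0.49
  = 27.094 + 10.148 + 0.184 + 99.820 + 0.087 + 70.217 = 207.550 m² sabins.
V = 10.8·13.2·3.5 = 498.96 m³.
RT60 = 0.161 · V / A = 0.161 × 498.96 / 207.550 = 0.39 s.

0.39 seconds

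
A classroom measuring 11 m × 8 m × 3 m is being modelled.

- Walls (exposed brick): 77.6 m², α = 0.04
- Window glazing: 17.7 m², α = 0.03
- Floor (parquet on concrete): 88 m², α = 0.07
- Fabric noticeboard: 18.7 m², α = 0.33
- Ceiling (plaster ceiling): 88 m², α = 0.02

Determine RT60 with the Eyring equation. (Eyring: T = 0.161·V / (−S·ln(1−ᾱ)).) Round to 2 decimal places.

Total surface area S = 77.6 + 17.7 + 88 + 18.7 + 88 = 290.0 m².
Σ(Sᵢαᵢ) = 77.6×0.04 + 17.7×0.03 + 88×0.07 + 18.7×0.33 + 88×0.02 = 17.726.
ᾱ = 17.726 / 290.0 = 0.0611.
Eyring denominator: −S ln(1−ᾱ) = 18.283.
V = 11 × 8 × 3 = 264 m³.
T = 0.161·V/[−S·ln(1−ᾱ)] = 0.161·264/18.283 = 2.32 s.

2.32 s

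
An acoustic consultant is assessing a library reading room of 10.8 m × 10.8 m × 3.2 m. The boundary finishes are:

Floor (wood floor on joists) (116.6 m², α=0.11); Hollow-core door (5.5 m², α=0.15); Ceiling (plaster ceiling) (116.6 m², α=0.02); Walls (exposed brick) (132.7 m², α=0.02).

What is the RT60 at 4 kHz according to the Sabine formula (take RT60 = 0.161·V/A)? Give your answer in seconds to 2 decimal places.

3.22 s

Summing Sᵢαᵢ: 12.826 + 0.825 + 2.332 + 2.654 → A = 18.637 sabins.
V = 10.8·10.8·3.2 = 373.248 m³.
Sabine: RT60 = 0.161 × 373.248 / 18.637 = 3.22 s.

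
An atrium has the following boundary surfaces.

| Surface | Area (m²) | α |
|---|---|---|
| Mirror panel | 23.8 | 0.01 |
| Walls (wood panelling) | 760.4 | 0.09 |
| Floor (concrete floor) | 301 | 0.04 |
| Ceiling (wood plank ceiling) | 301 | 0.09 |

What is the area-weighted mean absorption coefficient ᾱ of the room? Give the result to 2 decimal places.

0.08

Total surface area S = 1386.2 m².
Σ(Sᵢαᵢ) = 23.8·0.01 + 760.4·0.09 + 301·0.04 + 301·0.09 = 107.804.
ᾱ = 107.804 / 1386.2 = 0.08.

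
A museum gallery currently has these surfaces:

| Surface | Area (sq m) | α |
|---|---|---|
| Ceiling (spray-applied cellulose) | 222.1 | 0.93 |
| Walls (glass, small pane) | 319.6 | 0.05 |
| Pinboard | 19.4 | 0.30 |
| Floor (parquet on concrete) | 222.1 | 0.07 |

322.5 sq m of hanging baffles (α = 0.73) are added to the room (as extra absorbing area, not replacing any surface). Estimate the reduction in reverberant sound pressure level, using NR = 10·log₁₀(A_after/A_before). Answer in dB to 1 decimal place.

Equivalent absorption area: A_before = 222.1·0.93 + 319.6·0.05 + 19.4·0.30 + 222.1·0.07 = 243.900 sq m.
Added absorption = 322.5 × 0.73 = 235.425 sabins.
A_after = 243.900 + 235.425 = 479.325 sabins.
NR = 10·log₁₀(479.325/243.900) = 2.9 dB.

2.9 dB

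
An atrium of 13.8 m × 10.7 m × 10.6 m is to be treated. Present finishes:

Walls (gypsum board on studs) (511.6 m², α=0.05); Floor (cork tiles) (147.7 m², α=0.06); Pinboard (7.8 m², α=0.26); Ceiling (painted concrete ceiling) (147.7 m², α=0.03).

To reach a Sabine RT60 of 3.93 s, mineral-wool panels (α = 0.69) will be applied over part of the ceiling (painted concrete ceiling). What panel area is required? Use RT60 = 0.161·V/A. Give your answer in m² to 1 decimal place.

Equivalent absorption area: A₁ = 511.6·0.05 + 147.7·0.06 + 7.8·0.26 + 147.7·0.03 = 40.901 m².
Required A₂ = 0.161·1565.196/3.93 = 64.121 sabins.
Absorption to add: 64.121 − 40.901 = 23.220 sabins.
Net gain per m²: Δα = 0.69 − 0.03 = 0.66.
Panel area = 23.220 / 0.66 = 35.2 m².

35.2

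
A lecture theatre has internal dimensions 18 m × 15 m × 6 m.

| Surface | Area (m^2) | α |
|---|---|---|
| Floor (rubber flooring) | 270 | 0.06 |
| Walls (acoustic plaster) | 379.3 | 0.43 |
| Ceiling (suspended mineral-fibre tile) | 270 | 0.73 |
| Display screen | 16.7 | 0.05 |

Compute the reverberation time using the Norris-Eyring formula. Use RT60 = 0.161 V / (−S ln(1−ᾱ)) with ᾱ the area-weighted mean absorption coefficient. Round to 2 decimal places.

S = Σ Sᵢ = 936.0 m^2.
Absorption A = 270·0.06 + 379.3·0.43 + 270·0.73 + 16.7·0.05 = 377.234 sabins.
ᾱ = 377.234 / 936.0 = 0.4030.
−S·ln(1−ᾱ) = −936.0 × ln(1 − 0.4030) = 482.825.
V = 18 × 15 × 6 = 1620 m³.
RT60 = 0.161 × 1620 / 482.825 = 0.54 s.

0.54 s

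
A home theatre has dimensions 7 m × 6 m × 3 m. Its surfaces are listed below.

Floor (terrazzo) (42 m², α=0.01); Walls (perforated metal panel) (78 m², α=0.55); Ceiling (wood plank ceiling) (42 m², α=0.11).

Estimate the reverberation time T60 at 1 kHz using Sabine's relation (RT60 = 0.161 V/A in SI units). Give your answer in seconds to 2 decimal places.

A = Σ Sᵢαᵢ = 42·0.01 + 78·0.55 + 42·0.11 = 47.940 sabins.
Volume V = 7 × 6 × 3 = 126 m³.
Sabine: RT60 = 0.161 × 126 / 47.940 = 0.42 s.

0.42 s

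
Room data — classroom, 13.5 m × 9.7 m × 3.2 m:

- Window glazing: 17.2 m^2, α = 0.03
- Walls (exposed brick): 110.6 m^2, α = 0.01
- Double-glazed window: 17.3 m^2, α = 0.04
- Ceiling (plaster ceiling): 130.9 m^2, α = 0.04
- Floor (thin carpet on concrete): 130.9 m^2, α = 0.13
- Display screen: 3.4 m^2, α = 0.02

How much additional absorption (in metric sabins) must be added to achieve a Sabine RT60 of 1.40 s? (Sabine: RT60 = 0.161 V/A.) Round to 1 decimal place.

23.6 sabins

Summing Sᵢαᵢ: 0.516 + 1.106 + 0.692 + 5.236 + 17.017 + 0.068 → A₁ = 24.635 sabins.
Target A₂ = 0.161·419.04/1.40 = 48.190 sabins (V = 419.04 m³).
Shortfall: 48.190 − 24.635 = 23.6 sabins.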